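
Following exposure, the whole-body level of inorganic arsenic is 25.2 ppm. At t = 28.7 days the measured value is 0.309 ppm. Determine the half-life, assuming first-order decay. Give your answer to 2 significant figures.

4.5 days

A/A₀ = 0.309/25.2 ≈ 0.012262.
n = log₂(81.553) ≈ 6.3497 half-lives elapsed in 28.7 days.
t½ = 28.7/6.3497 ≈ 4.5199 days.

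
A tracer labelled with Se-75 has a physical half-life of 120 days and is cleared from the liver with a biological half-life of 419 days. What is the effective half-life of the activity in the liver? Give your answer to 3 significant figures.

93.3 days

1/t_eff = 1/t_phys + 1/t_biol = 1/120 + 1/419 = 0.01072 per day.
t_eff = 120 × 419 / (120 + 419) ≈ 93.284 days.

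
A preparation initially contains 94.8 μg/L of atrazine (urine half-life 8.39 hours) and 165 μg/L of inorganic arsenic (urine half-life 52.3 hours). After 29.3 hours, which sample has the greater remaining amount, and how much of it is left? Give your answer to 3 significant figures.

inorganic arsenic, 112 μg/L

atrazine: 94.8 × (1/2)^3.4923 ≈ 8.4243 μg/L.
inorganic arsenic: 165 × (1/2)^0.56023 ≈ 111.9 μg/L.
Inorganic arsenic has more remaining, at ≈ 111.9 μg/L.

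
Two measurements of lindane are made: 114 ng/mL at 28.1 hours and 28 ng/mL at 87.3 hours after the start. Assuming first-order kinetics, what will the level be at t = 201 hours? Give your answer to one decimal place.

Over Δt = 87.3 − 28.1 = 59.2 hours, the level fell by a factor of 114/28 ≈ 4.0714.
n = log₂(4.0714) ≈ 2.0255 half-lives, so t½ = 59.2/2.0255 ≈ 29.227 hours.
From t = 87.3 to t = 201: 28 × (1/2)^((201−87.3)/29.227) ≈ 1.8883 ng/mL.

1.9 ng/mL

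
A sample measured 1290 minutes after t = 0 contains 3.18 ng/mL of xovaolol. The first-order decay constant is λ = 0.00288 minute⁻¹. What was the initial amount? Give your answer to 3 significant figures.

t½ = ln 2 / λ = 0.69315 / 0.00288 ≈ 240.68 minutes.
Number of half-lives elapsed: n = 1290/240.68 ≈ 5.3599.
A₀ = A × 2^n = 3.18 × 2^5.3599 = 3.18 × 41.067 ≈ 130.59 ng/mL.

131 ng/mL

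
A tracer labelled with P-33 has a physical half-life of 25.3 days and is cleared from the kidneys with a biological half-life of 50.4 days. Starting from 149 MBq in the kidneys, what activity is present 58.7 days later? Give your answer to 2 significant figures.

13 MBq

1/t_eff = 1/t_phys + 1/t_biol = 1/25.3 + 1/50.4 = 0.059367 per day.
t_eff = 25.3 × 50.4 / (25.3 + 50.4) ≈ 16.844 days.
Remaining = 149 × (1/2)^(58.7/16.844) = 149 × (1/2)^3.4848 ≈ 13.309 MBq.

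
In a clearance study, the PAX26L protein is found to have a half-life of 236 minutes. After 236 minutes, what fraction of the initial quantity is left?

n = 236/236 ≈ 1 half-life.
Fraction remaining = (1/2)^1 ≈ 0.5.

0.5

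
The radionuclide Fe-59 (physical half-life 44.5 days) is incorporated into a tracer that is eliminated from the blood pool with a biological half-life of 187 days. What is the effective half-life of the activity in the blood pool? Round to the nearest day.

1/t_eff = 1/t_phys + 1/t_biol = 1/44.5 + 1/187 = 0.02782 per day.
t_eff = 44.5 × 187 / (44.5 + 187) ≈ 35.946 days.

36 days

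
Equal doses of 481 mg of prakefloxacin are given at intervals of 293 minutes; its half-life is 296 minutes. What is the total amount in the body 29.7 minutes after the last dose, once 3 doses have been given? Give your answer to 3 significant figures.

788 mg

The 3 doses were given 615.7, 322.7, 29.7 minutes ago.
Total = 481·(1/2)^(615.7/296) + 481·(1/2)^(322.7/296) + 481·(1/2)^(29.7/296)
      = 113.76 + 225.92 + 448.68 ≈ 788.37 mg.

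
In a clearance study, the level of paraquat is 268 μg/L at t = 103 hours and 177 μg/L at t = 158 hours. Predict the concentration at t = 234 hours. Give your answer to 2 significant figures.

100 μg/L

Over Δt = 158 − 103 = 55 hours, the level fell by a factor of 268/177 ≈ 1.5141.
n = log₂(1.5141) ≈ 0.59848 half-lives, so t½ = 55/0.59848 ≈ 91.899 hours.
From t = 158 to t = 234: 177 × (1/2)^((234−158)/91.899) ≈ 99.775 μg/L.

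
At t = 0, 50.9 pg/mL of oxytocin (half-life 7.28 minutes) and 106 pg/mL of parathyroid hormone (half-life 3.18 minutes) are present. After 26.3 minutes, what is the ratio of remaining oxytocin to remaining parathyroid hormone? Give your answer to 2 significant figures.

12

oxytocin: 50.9 × (1/2)^(26.3/7.28) = 50.9 × (1/2)^3.6126 ≈ 4.1611 pg/mL.
parathyroid hormone: 106 × (1/2)^(26.3/3.18) = 106 × (1/2)^8.2704 ≈ 0.34329 pg/mL.
Ratio ≈ 4.1611 / 0.34329 ≈ 12.121.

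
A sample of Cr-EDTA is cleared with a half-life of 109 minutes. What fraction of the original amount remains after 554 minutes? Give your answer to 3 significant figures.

0.0295

n = 554/109 ≈ 5.0826 half-lives.
Fraction remaining = (1/2)^5.0826 ≈ 0.029512.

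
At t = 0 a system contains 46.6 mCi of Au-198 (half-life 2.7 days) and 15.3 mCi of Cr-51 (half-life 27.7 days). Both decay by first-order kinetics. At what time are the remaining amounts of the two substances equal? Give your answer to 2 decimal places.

Set 46.6·(1/2)^(t/2.7) = 15.3·(1/2)^(t/27.7).
Taking log₂: log₂(46.6/15.3) = t·(1/2.7 − 1/27.7).
log₂(3.0458) = 1.6068; 1/2.7 − 1/27.7 = 0.33427.
t = 1.6068 / 0.33427 ≈ 4.8069 days.

4.81 days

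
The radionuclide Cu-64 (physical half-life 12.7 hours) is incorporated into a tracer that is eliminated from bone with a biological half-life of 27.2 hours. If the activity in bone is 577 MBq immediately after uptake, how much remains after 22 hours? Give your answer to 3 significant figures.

1/t_eff = 1/t_phys + 1/t_biol = 1/12.7 + 1/27.2 = 0.1155 per hour.
t_eff = 12.7 × 27.2 / (12.7 + 27.2) ≈ 8.6576 hours.
Remaining = 577 × (1/2)^(22/8.6576) = 577 × (1/2)^2.5411 ≈ 99.135 MBq.

99.1 MBq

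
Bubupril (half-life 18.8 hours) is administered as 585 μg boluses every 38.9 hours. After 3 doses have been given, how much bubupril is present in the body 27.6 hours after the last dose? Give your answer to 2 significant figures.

The 3 doses were given 105.4, 66.5, 27.6 hours ago.
Total = 585·(1/2)^(105.4/18.8) + 585·(1/2)^(66.5/18.8) + 585·(1/2)^(27.6/18.8)
      = 12.008 + 50.39 + 211.46 ≈ 273.85 μg.

270 μg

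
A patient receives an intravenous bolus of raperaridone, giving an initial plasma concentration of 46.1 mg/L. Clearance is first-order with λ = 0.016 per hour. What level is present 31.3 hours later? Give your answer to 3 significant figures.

t½ = ln 2 / λ = 0.69315 / 0.016 ≈ 43.322 hours.
Number of half-lives: n = 31.3/43.322 ≈ 0.7225.
Remaining = 46.1 × (1/2)^0.7225 = 46.1 × 0.60605 ≈ 27.939 mg/L.

27.9 mg/L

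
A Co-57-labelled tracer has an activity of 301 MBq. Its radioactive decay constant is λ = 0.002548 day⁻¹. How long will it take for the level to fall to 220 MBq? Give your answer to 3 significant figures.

t½ = ln 2 / λ = 0.69315 / 0.002548 ≈ 272.04 days.
Fraction remaining = 220/301 ≈ 0.7309.
n = log₂(301/220) = ln(1.3682)/ln 2 ≈ 0.45226 half-lives.
t = n × t½ = 0.45226 × 272.04 ≈ 123.03 days.

123 days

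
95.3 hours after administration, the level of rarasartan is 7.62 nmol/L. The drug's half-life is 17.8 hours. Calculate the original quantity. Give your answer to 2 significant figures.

310 nmol/L

Number of half-lives elapsed: n = 95.3/17.8 ≈ 5.3539.
A₀ = A × 2^n = 7.62 × 2^5.3539 = 7.62 × 40.897 ≈ 311.64 nmol/L.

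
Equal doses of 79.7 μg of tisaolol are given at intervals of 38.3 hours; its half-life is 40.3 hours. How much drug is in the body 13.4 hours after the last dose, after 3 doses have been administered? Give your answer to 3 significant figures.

113 μg

The 3 doses were given 90, 51.7, 13.4 hours ago.
Total = 79.7·(1/2)^(90/40.3) + 79.7·(1/2)^(51.7/40.3) + 79.7·(1/2)^(13.4/40.3)
      = 16.951 + 32.755 + 63.294 ≈ 113 μg.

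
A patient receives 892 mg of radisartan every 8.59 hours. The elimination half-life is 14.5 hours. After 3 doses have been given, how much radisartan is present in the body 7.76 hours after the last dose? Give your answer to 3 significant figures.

The 3 doses were given 24.94, 16.35, 7.76 hours ago.
Total = 892·(1/2)^(24.94/14.5) + 892·(1/2)^(16.35/14.5) + 892·(1/2)^(7.76/14.5)
      = 270.77 + 408.25 + 615.55 ≈ 1294.6 mg.

1290 mg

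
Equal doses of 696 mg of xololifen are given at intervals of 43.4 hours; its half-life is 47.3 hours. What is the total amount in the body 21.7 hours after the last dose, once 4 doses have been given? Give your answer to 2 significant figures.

The 4 doses were given 151.9, 108.5, 65.1, 21.7 hours ago.
Total = 696·(1/2)^(151.9/47.3) + 696·(1/2)^(108.5/47.3) + 696·(1/2)^(65.1/47.3) + 696·(1/2)^(21.7/47.3)
      = 75.141 + 141.93 + 268.1 + 506.41 ≈ 991.59 mg.

990 mg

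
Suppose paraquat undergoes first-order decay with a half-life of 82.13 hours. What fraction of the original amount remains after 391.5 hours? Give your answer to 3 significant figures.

n = 391.5/82.13 ≈ 4.7668 half-lives.
Fraction remaining = (1/2)^4.7668 ≈ 0.036732.

0.0367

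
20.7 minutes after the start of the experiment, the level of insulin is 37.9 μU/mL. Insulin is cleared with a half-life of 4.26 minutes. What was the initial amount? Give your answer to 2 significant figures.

1100 μU/mL

Number of half-lives elapsed: n = 20.7/4.26 ≈ 4.8592.
A₀ = A × 2^n = 37.9 × 2^4.8592 = 37.9 × 29.024 ≈ 1100 μU/mL.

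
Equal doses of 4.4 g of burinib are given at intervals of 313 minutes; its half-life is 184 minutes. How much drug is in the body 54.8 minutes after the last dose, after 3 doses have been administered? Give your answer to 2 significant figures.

The 3 doses were given 680.8, 367.8, 54.8 minutes ago.
Total = 4.4·(1/2)^(680.8/184) + 4.4·(1/2)^(367.8/184) + 4.4·(1/2)^(54.8/184)
      = 0.33856 + 1.1008 + 3.5793 ≈ 5.0187 g.

5.0 g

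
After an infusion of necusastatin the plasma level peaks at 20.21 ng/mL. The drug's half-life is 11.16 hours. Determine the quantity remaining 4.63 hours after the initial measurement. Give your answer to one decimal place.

15.2 ng/mL

Number of half-lives: n = 4.63/11.16 ≈ 0.41487.
Remaining = 20.21 × (1/2)^0.41487 = 20.21 × 0.75008 ≈ 15.159 ng/mL.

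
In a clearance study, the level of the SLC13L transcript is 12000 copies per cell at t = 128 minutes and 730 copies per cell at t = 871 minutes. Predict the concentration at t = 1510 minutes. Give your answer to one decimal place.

65.7 copies per cell

Over Δt = 871 − 128 = 743 minutes, the level fell by a factor of 12000/730 ≈ 16.438.
n = log₂(16.438) ≈ 4.039 half-lives, so t½ = 743/4.039 ≈ 183.96 minutes.
From t = 871 to t = 1510: 730 × (1/2)^((1510−871)/183.96) ≈ 65.713 copies per cell.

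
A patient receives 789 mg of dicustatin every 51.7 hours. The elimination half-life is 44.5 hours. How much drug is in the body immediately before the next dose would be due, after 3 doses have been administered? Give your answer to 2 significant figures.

580 mg

The 3 doses were given 155.1, 103.4, 51.7 hours ago.
Total = 789·(1/2)^(155.1/44.5) + 789·(1/2)^(103.4/44.5) + 789·(1/2)^(51.7/44.5)
      = 70.448 + 157.62 + 352.65 ≈ 580.71 mg.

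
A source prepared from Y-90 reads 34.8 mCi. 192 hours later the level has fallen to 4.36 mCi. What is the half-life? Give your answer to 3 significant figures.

A/A₀ = 4.36/34.8 ≈ 0.12529.
n = log₂(7.9817) ≈ 2.9967 half-lives elapsed in 192 hours.
t½ = 192/2.9967 ≈ 64.071 hours.

64.1 hours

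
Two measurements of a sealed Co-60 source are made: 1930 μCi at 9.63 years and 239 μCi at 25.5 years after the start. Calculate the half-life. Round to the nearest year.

5 years

Over Δt = 25.5 − 9.63 = 15.87 years, the level fell by a factor of 1930/239 ≈ 8.0753.
n = log₂(8.0753) ≈ 3.0135 half-lives, so t½ = 15.87/3.0135 ≈ 5.2663 years.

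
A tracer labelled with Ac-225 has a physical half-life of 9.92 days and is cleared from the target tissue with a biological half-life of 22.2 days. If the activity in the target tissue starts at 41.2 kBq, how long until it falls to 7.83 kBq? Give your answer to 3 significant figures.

1/t_eff = 1/t_phys + 1/t_biol = 1/9.92 + 1/22.2 = 0.14585 per day.
t_eff = 9.92 × 22.2 / (9.92 + 22.2) ≈ 6.8563 days.
n = log₂(41.2/7.83) ≈ 2.3956; t = 2.3956 × 6.8563 ≈ 16.425 days.

16.4 days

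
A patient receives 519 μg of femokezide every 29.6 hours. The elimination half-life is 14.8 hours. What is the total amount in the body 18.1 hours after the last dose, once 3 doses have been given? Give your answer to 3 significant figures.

292 μg

The 3 doses were given 77.3, 47.7, 18.1 hours ago.
Total = 519·(1/2)^(77.3/14.8) + 519·(1/2)^(47.7/14.8) + 519·(1/2)^(18.1/14.8)
      = 13.896 + 55.585 + 222.34 ≈ 291.82 μg.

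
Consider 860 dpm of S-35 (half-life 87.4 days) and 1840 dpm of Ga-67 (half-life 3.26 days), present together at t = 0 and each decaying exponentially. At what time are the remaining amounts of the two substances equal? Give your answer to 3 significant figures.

Set 860·(1/2)^(t/87.4) = 1840·(1/2)^(t/3.26).
Taking log₂: log₂(860/1840) = t·(1/87.4 − 1/3.26).
log₂(0.46739) = -1.0973; 1/87.4 − 1/3.26 = -0.29531.
t = -1.0973 / -0.29531 ≈ 3.7158 days.

3.72 days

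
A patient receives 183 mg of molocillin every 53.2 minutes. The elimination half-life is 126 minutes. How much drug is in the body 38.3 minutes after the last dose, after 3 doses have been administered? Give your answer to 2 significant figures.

The 3 doses were given 144.7, 91.5, 38.3 minutes ago.
Total = 183·(1/2)^(144.7/126) + 183·(1/2)^(91.5/126) + 183·(1/2)^(38.3/126)
      = 82.555 + 110.62 + 148.23 ≈ 341.41 mg.

340 mg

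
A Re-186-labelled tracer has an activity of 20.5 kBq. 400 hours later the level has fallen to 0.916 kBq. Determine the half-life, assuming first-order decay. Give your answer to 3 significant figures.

89.2 hours

A/A₀ = 0.916/20.5 ≈ 0.044683.
n = log₂(22.38) ≈ 4.4841 half-lives elapsed in 400 hours.
t½ = 400/4.4841 ≈ 89.203 hours.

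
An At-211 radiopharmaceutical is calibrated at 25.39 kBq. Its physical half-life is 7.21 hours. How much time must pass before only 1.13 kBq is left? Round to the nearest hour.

32 hours

Fraction remaining = 1.13/25.39 ≈ 0.044506.
n = log₂(25.39/1.13) = ln(22.469)/ln 2 ≈ 4.4899 half-lives.
t = n × t½ = 4.4899 × 7.21 ≈ 32.372 hours.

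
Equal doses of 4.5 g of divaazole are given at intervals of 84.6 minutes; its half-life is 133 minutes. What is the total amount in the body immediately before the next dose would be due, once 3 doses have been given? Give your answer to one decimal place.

The 3 doses were given 253.8, 169.2, 84.6 minutes ago.
Total = 4.5·(1/2)^(253.8/133) + 4.5·(1/2)^(169.2/133) + 4.5·(1/2)^(84.6/133)
      = 1.1989 + 1.8632 + 2.8955 ≈ 5.9575 g.

6.0 g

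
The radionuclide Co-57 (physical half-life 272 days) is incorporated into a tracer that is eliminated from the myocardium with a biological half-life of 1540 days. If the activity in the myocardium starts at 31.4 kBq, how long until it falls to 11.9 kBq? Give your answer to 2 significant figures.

320 days

1/t_eff = 1/t_phys + 1/t_biol = 1/272 + 1/1540 = 0.0043258 per day.
t_eff = 272 × 1540 / (272 + 1540) ≈ 231.17 days.
n = log₂(31.4/11.9) ≈ 1.3998; t = 1.3998 × 231.17 ≈ 323.59 days.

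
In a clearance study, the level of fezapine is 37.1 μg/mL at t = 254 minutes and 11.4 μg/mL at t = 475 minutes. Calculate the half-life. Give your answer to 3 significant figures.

130 minutes

Over Δt = 475 − 254 = 221 minutes, the level fell by a factor of 37.1/11.4 ≈ 3.2544.
n = log₂(3.2544) ≈ 1.7024 half-lives, so t½ = 221/1.7024 ≈ 129.82 minutes.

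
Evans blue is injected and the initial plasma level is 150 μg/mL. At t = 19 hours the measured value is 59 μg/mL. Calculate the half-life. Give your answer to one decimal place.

14.1 hours

A/A₀ = 59/150 ≈ 0.39333.
n = log₂(2.5424) ≈ 1.3462 half-lives elapsed in 19 hours.
t½ = 19/1.3462 ≈ 14.114 hours.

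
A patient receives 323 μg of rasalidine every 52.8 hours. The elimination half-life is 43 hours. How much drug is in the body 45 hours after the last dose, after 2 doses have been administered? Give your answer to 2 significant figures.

220 μg

The 2 doses were given 97.8, 45 hours ago.
Total = 323·(1/2)^(97.8/43) + 323·(1/2)^(45/43)
      = 66.763 + 156.38 ≈ 223.14 μg.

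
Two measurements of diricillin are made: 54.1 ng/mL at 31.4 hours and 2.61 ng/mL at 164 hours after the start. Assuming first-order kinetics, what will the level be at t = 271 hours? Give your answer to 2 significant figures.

Over Δt = 164 − 31.4 = 132.6 hours, the level fell by a factor of 54.1/2.61 ≈ 20.728.
n = log₂(20.728) ≈ 4.3735 half-lives, so t½ = 132.6/4.3735 ≈ 30.319 hours.
From t = 164 to t = 271: 2.61 × (1/2)^((271−164)/30.319) ≈ 0.22608 ng/mL.

0.23 ng/mL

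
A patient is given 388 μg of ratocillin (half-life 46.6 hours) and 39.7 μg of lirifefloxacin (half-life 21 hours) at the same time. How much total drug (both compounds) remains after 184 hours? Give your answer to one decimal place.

ratocillin: 388 × (1/2)^(184/46.6) = 388 × (1/2)^3.9485 ≈ 25.131 μg.
lirifefloxacin: 39.7 × (1/2)^(184/21) = 39.7 × (1/2)^8.7619 ≈ 0.091452 μg.
Total = 25.131 + 0.091452 ≈ 25.223 μg.

25.2 μg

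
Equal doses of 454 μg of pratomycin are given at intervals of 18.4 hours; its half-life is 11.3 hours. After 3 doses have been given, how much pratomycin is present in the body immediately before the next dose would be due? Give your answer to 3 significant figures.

210 μg

The 3 doses were given 55.2, 36.8, 18.4 hours ago.
Total = 454·(1/2)^(55.2/11.3) + 454·(1/2)^(36.8/11.3) + 454·(1/2)^(18.4/11.3)
      = 15.365 + 47.502 + 146.85 ≈ 209.72 μg.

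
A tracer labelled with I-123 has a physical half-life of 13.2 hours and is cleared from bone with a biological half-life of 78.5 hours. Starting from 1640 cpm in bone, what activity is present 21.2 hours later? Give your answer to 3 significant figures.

447 cpm

1/t_eff = 1/t_phys + 1/t_biol = 1/13.2 + 1/78.5 = 0.088496 per hour.
t_eff = 13.2 × 78.5 / (13.2 + 78.5) ≈ 11.3 hours.
Remaining = 1640 × (1/2)^(21.2/11.3) = 1640 × (1/2)^1.8761 ≈ 446.76 cpm.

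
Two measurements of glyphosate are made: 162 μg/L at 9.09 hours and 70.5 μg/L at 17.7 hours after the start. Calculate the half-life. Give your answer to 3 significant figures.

7.17 hours

Over Δt = 17.7 − 9.09 = 8.61 hours, the level fell by a factor of 162/70.5 ≈ 2.2979.
n = log₂(2.2979) ≈ 1.2003 half-lives, so t½ = 8.61/1.2003 ≈ 7.1732 hours.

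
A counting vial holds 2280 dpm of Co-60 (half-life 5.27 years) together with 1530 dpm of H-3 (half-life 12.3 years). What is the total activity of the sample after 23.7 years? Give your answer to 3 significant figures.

503 dpm

Co-60: 2280 × (1/2)^(23.7/5.27) = 2280 × (1/2)^4.4972 ≈ 100.96 dpm.
H-3: 1530 × (1/2)^(23.7/12.3) = 1530 × (1/2)^1.9268 ≈ 402.4 dpm.
Total = 100.96 + 402.4 ≈ 503.36 dpm.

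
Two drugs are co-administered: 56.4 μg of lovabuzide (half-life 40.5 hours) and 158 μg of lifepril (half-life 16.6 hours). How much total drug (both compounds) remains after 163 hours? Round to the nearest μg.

4 μg

lovabuzide: 56.4 × (1/2)^(163/40.5) = 56.4 × (1/2)^4.0247 ≈ 3.4652 μg.
lifepril: 158 × (1/2)^(163/16.6) = 158 × (1/2)^9.8193 ≈ 0.17489 μg.
Total = 3.4652 + 0.17489 ≈ 3.6401 μg.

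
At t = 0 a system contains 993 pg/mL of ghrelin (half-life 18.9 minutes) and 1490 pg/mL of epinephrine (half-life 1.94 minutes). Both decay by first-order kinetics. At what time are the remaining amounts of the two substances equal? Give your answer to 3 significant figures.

Set 993·(1/2)^(t/18.9) = 1490·(1/2)^(t/1.94).
Taking log₂: log₂(993/1490) = t·(1/18.9 − 1/1.94).
log₂(0.66644) = -0.58545; 1/18.9 − 1/1.94 = -0.46255.
t = -0.58545 / -0.46255 ≈ 1.2657 minutes.

1.27 minutes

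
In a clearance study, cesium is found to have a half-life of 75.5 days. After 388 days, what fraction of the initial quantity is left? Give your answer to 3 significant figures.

0.0284

n = 388/75.5 ≈ 5.1391 half-lives.
Fraction remaining = (1/2)^5.1391 ≈ 0.028378.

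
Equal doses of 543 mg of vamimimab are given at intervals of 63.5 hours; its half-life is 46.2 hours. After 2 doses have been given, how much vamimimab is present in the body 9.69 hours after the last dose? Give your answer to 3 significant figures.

The 2 doses were given 73.19, 9.69 hours ago.
Total = 543·(1/2)^(73.19/46.2) + 543·(1/2)^(9.69/46.2)
      = 181.1 + 469.53 ≈ 650.62 mg.

651 mg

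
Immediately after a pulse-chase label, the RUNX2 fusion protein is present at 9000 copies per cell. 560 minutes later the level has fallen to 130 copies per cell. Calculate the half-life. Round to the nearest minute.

92 minutes

A/A₀ = 130/9000 ≈ 0.014444.
n = log₂(69.231) ≈ 6.1133 half-lives elapsed in 560 minutes.
t½ = 560/6.1133 ≈ 91.603 minutes.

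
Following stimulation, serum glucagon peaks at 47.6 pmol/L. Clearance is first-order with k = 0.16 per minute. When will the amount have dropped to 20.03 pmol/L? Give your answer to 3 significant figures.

t½ = ln 2 / k = 0.69315 / 0.16 ≈ 4.3322 minutes.
Fraction remaining = 20.03/47.6 ≈ 0.4208.
n = log₂(47.6/20.03) = ln(2.3764)/ln 2 ≈ 1.2488 half-lives.
t = n × t½ = 1.2488 × 4.3322 ≈ 5.41 minutes.

5.41 minutes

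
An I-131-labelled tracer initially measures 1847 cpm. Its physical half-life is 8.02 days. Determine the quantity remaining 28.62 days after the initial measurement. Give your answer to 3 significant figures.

156 cpm

Number of half-lives: n = 28.62/8.02 ≈ 3.5686.
Remaining = 1847 × (1/2)^3.5686 = 1847 × 0.084285 ≈ 155.67 cpm.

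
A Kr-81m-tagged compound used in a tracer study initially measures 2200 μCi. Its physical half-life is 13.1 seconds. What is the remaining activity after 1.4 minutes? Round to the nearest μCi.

26 μCi

Convert the elapsed time: 1.4 minutes = 84 seconds.
Number of half-lives: n = 84/13.1 ≈ 6.4122.
Remaining = 2200 × (1/2)^6.4122 = 2200 × 0.011742 ≈ 25.832 μCi.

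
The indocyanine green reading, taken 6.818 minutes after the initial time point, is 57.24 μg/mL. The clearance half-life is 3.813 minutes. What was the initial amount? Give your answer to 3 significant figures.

198 μg/mL

Number of half-lives elapsed: n = 6.818/3.813 ≈ 1.7881.
A₀ = A × 2^n = 57.24 × 2^1.7881 = 57.24 × 3.4536 ≈ 197.68 μg/mL.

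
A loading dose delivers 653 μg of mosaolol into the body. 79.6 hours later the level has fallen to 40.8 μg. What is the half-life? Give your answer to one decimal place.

A/A₀ = 40.8/653 ≈ 0.062481.
n = log₂(16.005) ≈ 4.0004 half-lives elapsed in 79.6 hours.
t½ = 79.6/4.0004 ≈ 19.898 hours.

19.9 hours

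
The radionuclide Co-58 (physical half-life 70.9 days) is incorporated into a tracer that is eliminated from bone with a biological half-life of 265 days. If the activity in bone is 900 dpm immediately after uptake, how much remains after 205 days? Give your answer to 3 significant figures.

71.0 dpm

1/t_eff = 1/t_phys + 1/t_biol = 1/70.9 + 1/265 = 0.017878 per day.
t_eff = 70.9 × 265 / (70.9 + 265) ≈ 55.935 days.
Remaining = 900 × (1/2)^(205/55.935) = 900 × (1/2)^3.665 ≈ 70.953 dpm.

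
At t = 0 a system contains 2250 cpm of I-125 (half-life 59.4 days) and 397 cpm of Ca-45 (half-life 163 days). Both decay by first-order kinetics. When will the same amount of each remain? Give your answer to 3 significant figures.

234 days

Set 2250·(1/2)^(t/59.4) = 397·(1/2)^(t/163).
Taking log₂: log₂(2250/397) = t·(1/59.4 − 1/163).
log₂(5.6675) = 2.5027; 1/59.4 − 1/163 = 0.0107.
t = 2.5027 / 0.0107 ≈ 233.9 days.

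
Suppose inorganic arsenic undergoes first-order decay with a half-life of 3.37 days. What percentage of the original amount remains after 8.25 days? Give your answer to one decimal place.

18.3%

n = 8.25/3.37 ≈ 2.4481 half-lives.
Fraction remaining = (1/2)^2.4481 ≈ 0.18326, i.e. 18.326%.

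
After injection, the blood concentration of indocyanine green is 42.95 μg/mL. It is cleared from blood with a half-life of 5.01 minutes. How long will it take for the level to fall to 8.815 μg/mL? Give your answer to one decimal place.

11.4 minutes

Fraction remaining = 8.815/42.95 ≈ 0.20524.
n = log₂(42.95/8.815) = ln(4.8724)/ln 2 ≈ 2.2846 half-lives.
t = n × t½ = 2.2846 × 5.01 ≈ 11.446 minutes.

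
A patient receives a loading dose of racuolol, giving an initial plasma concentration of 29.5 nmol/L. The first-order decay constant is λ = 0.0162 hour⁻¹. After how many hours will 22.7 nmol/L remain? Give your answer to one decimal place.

16.2 hours

t½ = ln 2 / λ = 0.69315 / 0.0162 ≈ 42.787 hours.
Fraction remaining = 22.7/29.5 ≈ 0.76949.
n = log₂(29.5/22.7) = ln(1.2996)/ln 2 ≈ 0.37802 half-lives.
t = n × t½ = 0.37802 × 42.787 ≈ 16.174 hours.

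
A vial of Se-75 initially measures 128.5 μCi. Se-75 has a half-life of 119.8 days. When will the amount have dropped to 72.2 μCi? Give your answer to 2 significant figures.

100 days

Fraction remaining = 72.2/128.5 ≈ 0.56187.
n = log₂(128.5/72.2) = ln(1.7798)/ln 2 ≈ 0.8317 half-lives.
t = n × t½ = 0.8317 × 119.8 ≈ 99.637 days.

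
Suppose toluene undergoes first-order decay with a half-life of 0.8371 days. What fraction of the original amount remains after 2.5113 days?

0.125

n = 2.5113/0.8371 ≈ 3 half-lives.
Fraction remaining = (1/2)^3 ≈ 0.125.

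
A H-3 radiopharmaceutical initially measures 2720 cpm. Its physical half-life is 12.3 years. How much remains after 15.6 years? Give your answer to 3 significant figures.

1130 cpm

Number of half-lives: n = 15.6/12.3 ≈ 1.2683.
Remaining = 2720 × (1/2)^1.2683 = 2720 × 0.41515 ≈ 1129.2 cpm.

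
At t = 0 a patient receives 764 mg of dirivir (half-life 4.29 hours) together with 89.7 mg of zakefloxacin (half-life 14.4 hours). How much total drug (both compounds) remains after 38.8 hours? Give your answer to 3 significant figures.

dirivir: 764 × (1/2)^(38.8/4.29) = 764 × (1/2)^9.0443 ≈ 1.4471 mg.
zakefloxacin: 89.7 × (1/2)^(38.8/14.4) = 89.7 × (1/2)^2.6944 ≈ 13.857 mg.
Total = 1.4471 + 13.857 ≈ 15.305 mg.

15.3 mg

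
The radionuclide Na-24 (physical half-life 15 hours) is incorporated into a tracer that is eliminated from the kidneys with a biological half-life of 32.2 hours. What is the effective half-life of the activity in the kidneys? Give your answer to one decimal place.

1/t_eff = 1/t_phys + 1/t_biol = 1/15 + 1/32.2 = 0.097723 per hour.
t_eff = 15 × 32.2 / (15 + 32.2) ≈ 10.233 hours.

10.2 hours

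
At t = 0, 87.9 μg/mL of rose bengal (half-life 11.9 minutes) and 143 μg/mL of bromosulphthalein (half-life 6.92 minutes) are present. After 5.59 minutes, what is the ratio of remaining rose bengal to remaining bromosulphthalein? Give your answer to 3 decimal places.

0.777

rose bengal: 87.9 × (1/2)^(5.59/11.9) = 87.9 × (1/2)^0.46975 ≈ 63.472 μg/mL.
bromosulphthalein: 143 × (1/2)^(5.59/6.92) = 143 × (1/2)^0.8078 ≈ 81.689 μg/mL.
Ratio ≈ 63.472 / 81.689 ≈ 0.77699.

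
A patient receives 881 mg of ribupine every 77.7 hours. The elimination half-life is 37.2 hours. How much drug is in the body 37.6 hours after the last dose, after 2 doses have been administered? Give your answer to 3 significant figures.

The 2 doses were given 115.3, 37.6 hours ago.
Total = 881·(1/2)^(115.3/37.2) + 881·(1/2)^(37.6/37.2)
      = 102.79 + 437.23 ≈ 540.02 mg.

540 mg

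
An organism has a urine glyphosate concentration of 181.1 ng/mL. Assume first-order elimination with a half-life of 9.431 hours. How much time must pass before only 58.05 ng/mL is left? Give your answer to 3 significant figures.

Fraction remaining = 58.05/181.1 ≈ 0.32054.
n = log₂(181.1/58.05) = ln(3.1197)/ln 2 ≈ 1.6414 half-lives.
t = n × t½ = 1.6414 × 9.431 ≈ 15.48 hours.

15.5 hours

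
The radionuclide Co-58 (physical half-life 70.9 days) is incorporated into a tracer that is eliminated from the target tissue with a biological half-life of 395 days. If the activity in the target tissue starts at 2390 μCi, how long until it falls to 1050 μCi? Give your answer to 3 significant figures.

71.3 days

1/t_eff = 1/t_phys + 1/t_biol = 1/70.9 + 1/395 = 0.016636 per day.
t_eff = 70.9 × 395 / (70.9 + 395) ≈ 60.111 days.
n = log₂(2390/1050) ≈ 1.1866; t = 1.1866 × 60.111 ≈ 71.328 days.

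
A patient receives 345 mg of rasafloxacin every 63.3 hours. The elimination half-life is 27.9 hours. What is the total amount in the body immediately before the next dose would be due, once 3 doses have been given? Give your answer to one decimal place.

89.5 mg

The 3 doses were given 189.9, 126.6, 63.3 hours ago.
Total = 345·(1/2)^(189.9/27.9) + 345·(1/2)^(126.6/27.9) + 345·(1/2)^(63.3/27.9)
      = 3.0823 + 14.854 + 71.587 ≈ 89.524 mg.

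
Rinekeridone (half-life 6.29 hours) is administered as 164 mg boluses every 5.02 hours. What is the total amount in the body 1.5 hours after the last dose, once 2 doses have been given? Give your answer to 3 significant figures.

219 mg

The 2 doses were given 6.52, 1.5 hours ago.
Total = 164·(1/2)^(6.52/6.29) + 164·(1/2)^(1.5/6.29)
      = 79.948 + 139.01 ≈ 218.96 mg.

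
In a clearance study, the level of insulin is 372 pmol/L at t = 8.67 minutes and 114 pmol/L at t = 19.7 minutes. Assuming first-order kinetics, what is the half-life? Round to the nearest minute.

6 minutes

Over Δt = 19.7 − 8.67 = 11.03 minutes, the level fell by a factor of 372/114 ≈ 3.2632.
n = log₂(3.2632) ≈ 1.7063 half-lives, so t½ = 11.03/1.7063 ≈ 6.4644 minutes.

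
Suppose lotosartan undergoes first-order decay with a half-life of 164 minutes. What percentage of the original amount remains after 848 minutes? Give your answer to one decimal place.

2.8%

n = 848/164 ≈ 5.1707 half-lives.
Fraction remaining = (1/2)^5.1707 ≈ 0.027762, i.e. 2.7762%.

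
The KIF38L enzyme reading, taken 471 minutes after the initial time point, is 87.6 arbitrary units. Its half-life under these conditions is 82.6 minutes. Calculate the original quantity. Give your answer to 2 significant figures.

Number of half-lives elapsed: n = 471/82.6 ≈ 5.7022.
A₀ = A × 2^n = 87.6 × 2^5.7022 = 87.6 × 52.063 ≈ 4560.7 arbitrary units.

4600 arbitrary units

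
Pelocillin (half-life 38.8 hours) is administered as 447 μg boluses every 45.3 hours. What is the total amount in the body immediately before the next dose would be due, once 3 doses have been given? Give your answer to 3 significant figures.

The 3 doses were given 135.9, 90.6, 45.3 hours ago.
Total = 447·(1/2)^(135.9/38.8) + 447·(1/2)^(90.6/38.8) + 447·(1/2)^(45.3/38.8)
      = 39.439 + 88.59 + 199 ≈ 327.03 μg.

327 μg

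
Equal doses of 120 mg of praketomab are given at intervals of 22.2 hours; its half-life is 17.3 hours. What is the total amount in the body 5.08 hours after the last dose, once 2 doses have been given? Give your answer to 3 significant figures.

138 mg

The 2 doses were given 27.28, 5.08 hours ago.
Total = 120·(1/2)^(27.28/17.3) + 120·(1/2)^(5.08/17.3)
      = 40.225 + 97.901 ≈ 138.13 mg.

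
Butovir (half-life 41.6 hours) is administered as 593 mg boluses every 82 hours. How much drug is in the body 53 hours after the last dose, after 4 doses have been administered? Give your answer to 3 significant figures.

The 4 doses were given 299, 217, 135, 53 hours ago.
Total = 593·(1/2)^(299/41.6) + 593·(1/2)^(217/41.6) + 593·(1/2)^(135/41.6) + 593·(1/2)^(53/41.6)
      = 4.0682 + 15.951 + 62.54 + 245.21 ≈ 327.76 mg.

328 mg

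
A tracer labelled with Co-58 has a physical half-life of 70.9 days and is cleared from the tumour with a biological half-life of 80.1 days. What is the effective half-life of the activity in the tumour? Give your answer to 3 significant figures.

1/t_eff = 1/t_phys + 1/t_biol = 1/70.9 + 1/80.1 = 0.026589 per day.
t_eff = 70.9 × 80.1 / (70.9 + 80.1) ≈ 37.61 days.

37.6 days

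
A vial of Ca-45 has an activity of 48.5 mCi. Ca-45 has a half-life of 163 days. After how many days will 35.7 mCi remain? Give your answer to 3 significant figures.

Fraction remaining = 35.7/48.5 ≈ 0.73608.
n = log₂(48.5/35.7) = ln(1.3585)/ln 2 ≈ 0.44206 half-lives.
t = n × t½ = 0.44206 × 163 ≈ 72.056 days.

72.1 days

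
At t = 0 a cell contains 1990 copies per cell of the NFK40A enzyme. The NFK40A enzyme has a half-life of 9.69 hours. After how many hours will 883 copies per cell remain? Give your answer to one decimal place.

11.4 hours

Fraction remaining = 883/1990 ≈ 0.44372.
n = log₂(1990/883) = ln(2.2537)/ln 2 ≈ 1.1723 half-lives.
t = n × t½ = 1.1723 × 9.69 ≈ 11.359 hours.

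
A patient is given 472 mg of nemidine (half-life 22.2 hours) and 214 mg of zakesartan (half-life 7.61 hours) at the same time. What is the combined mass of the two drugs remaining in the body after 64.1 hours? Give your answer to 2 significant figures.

nemidine: 472 × (1/2)^(64.1/22.2) = 472 × (1/2)^2.8874 ≈ 63.79 mg.
zakesartan: 214 × (1/2)^(64.1/7.61) = 214 × (1/2)^8.4231 ≈ 0.62345 mg.
Total = 63.79 + 0.62345 ≈ 64.413 mg.

64 mg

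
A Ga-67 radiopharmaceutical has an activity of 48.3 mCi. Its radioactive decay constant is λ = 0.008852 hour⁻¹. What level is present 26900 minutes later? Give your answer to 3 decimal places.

0.913 mCi

t½ = ln 2 / λ = 0.69315 / 0.008852 ≈ 78.304 hours.
Convert the elapsed time: 26900 minutes = 448.333 hours.
Number of half-lives: n = 448.333/78.304 ≈ 5.7255.
Remaining = 48.3 × (1/2)^5.7255 = 48.3 × 0.018899 ≈ 0.91282 mCi.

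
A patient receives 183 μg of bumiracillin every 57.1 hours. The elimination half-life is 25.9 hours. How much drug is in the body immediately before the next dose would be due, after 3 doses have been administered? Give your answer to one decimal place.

50.2 μg

The 3 doses were given 171.3, 114.2, 57.1 hours ago.
Total = 183·(1/2)^(171.3/25.9) + 183·(1/2)^(114.2/25.9) + 183·(1/2)^(57.1/25.9)
      = 1.8684 + 8.6125 + 39.7 ≈ 50.181 μg.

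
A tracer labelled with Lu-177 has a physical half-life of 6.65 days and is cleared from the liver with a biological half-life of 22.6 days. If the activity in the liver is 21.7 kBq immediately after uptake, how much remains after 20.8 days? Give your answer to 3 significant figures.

1.31 kBq

1/t_eff = 1/t_phys + 1/t_biol = 1/6.65 + 1/22.6 = 0.19462 per day.
t_eff = 6.65 × 22.6 / (6.65 + 22.6) ≈ 5.1381 days.
Remaining = 21.7 × (1/2)^(20.8/5.1381) = 21.7 × (1/2)^4.0482 ≈ 1.3117 kBq.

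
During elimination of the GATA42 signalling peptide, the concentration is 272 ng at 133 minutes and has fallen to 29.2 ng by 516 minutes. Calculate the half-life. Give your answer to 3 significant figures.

119 minutes

Over Δt = 516 − 133 = 383 minutes, the level fell by a factor of 272/29.2 ≈ 9.3151.
n = log₂(9.3151) ≈ 3.2196 half-lives, so t½ = 383/3.2196 ≈ 118.96 minutes.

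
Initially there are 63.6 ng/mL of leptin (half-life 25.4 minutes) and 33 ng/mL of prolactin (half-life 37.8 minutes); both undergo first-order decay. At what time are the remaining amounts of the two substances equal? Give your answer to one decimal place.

Set 63.6·(1/2)^(t/25.4) = 33·(1/2)^(t/37.8).
Taking log₂: log₂(63.6/33) = t·(1/25.4 − 1/37.8).
log₂(1.9273) = 0.94656; 1/25.4 − 1/37.8 = 0.012915.
t = 0.94656 / 0.012915 ≈ 73.291 minutes.

73.3 minutes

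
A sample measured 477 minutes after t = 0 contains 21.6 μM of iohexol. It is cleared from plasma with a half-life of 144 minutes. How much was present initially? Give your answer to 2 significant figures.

Number of half-lives elapsed: n = 477/144 ≈ 3.3125.
A₀ = A × 2^n = 21.6 × 2^3.3125 = 21.6 × 9.9349 ≈ 214.59 μM.

210 μM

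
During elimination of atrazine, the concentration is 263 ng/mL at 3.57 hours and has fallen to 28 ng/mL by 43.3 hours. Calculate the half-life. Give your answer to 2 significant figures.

Over Δt = 43.3 − 3.57 = 39.73 hours, the level fell by a factor of 263/28 ≈ 9.3929.
n = log₂(9.3929) ≈ 3.2316 half-lives, so t½ = 39.73/3.2316 ≈ 12.294 hours.

12 hours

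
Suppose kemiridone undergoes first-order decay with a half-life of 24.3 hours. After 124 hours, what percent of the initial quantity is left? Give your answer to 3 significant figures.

2.91%

n = 124/24.3 ≈ 5.1029 half-lives.
Fraction remaining = (1/2)^5.1029 ≈ 0.029099, i.e. 2.9099%.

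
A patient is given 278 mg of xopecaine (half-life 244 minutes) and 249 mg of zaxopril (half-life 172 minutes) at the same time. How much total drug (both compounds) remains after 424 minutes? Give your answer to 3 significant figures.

xopecaine: 278 × (1/2)^(424/244) = 278 × (1/2)^1.7377 ≈ 83.357 mg.
zaxopril: 249 × (1/2)^(424/172) = 249 × (1/2)^2.4651 ≈ 45.095 mg.
Total = 83.357 + 45.095 ≈ 128.45 mg.

128 mg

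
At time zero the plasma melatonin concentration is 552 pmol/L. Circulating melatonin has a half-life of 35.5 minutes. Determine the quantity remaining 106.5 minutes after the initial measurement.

Elapsed time is 3 half-lives (106.5/35.5).
Each half-life halves the amount: 552 × (1/2)^3 = 552/8 = 69 pmol/L.

69 pmol/L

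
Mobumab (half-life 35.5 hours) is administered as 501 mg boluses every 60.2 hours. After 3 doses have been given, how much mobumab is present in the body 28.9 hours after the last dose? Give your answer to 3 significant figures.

The 3 doses were given 149.3, 89.1, 28.9 hours ago.
Total = 501·(1/2)^(149.3/35.5) + 501·(1/2)^(89.1/35.5) + 501·(1/2)^(28.9/35.5)
      = 27.153 + 87.962 + 284.95 ≈ 400.07 mg.

400 mg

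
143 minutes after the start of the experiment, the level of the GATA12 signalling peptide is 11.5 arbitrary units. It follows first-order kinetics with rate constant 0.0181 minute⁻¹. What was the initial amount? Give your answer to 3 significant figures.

153 arbitrary units

t½ = ln 2 / k = 0.69315 / 0.0181 ≈ 38.295 minutes.
Number of half-lives elapsed: n = 143/38.295 ≈ 3.7341.
A₀ = A × 2^n = 11.5 × 2^3.7341 = 11.5 × 13.307 ≈ 153.03 arbitrary units.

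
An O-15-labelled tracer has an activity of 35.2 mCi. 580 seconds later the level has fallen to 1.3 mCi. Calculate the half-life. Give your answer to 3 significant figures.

A/A₀ = 1.3/35.2 ≈ 0.036932.
n = log₂(27.077) ≈ 4.759 half-lives elapsed in 580 seconds.
t½ = 580/4.759 ≈ 121.87 seconds.

122 seconds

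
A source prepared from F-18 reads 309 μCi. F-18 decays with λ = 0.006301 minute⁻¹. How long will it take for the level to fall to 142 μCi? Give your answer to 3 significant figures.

123 minutes

t½ = ln 2 / λ = 0.69315 / 0.006301 ≈ 110.01 minutes.
Fraction remaining = 142/309 ≈ 0.45955.
n = log₂(309/142) = ln(2.1761)/ln 2 ≈ 1.1217 half-lives.
t = n × t½ = 1.1217 × 110.01 ≈ 123.4 minutes.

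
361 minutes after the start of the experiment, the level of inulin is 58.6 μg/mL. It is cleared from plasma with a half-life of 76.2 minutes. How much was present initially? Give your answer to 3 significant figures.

1560 μg/mL

Number of half-lives elapsed: n = 361/76.2 ≈ 4.7375.
A₀ = A × 2^n = 58.6 × 2^4.7375 = 58.6 × 26.677 ≈ 1563.3 μg/mL.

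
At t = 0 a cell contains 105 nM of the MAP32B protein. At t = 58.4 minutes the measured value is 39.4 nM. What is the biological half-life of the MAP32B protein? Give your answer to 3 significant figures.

A/A₀ = 39.4/105 ≈ 0.37524.
n = log₂(2.665) ≈ 1.4141 half-lives elapsed in 58.4 minutes.
t½ = 58.4/1.4141 ≈ 41.298 minutes.

41.3 minutes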